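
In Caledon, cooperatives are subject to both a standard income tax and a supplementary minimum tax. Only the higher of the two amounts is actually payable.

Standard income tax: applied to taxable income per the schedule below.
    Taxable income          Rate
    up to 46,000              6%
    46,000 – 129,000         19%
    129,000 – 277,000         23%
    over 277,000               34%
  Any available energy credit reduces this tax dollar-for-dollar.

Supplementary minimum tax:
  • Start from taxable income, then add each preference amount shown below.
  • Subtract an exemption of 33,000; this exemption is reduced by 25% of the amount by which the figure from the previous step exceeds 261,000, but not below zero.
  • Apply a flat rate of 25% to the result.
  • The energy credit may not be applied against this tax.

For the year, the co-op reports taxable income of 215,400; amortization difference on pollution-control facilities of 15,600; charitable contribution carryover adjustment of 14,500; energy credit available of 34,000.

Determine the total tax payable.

Standard income tax:
  46,000 × 6% = 2,760
  83,000 × 19% = 15,770
  86,400 × 23% = 19,872
  → 38,402
  Less energy credit 34,000 → 4,402

Supplementary minimum tax:
  Adjusted income: 215,400 + 15,600 + 14,500 = 245,500
  Exemption: 245,500 ≤ 261,000, so full 33,000 applies
  Base: 245,500 − 33,000 = 212,500
  212,500 × 25% = 53,125

53,125 > 4,402, so the supplementary minimum tax is the binding amount.

53,125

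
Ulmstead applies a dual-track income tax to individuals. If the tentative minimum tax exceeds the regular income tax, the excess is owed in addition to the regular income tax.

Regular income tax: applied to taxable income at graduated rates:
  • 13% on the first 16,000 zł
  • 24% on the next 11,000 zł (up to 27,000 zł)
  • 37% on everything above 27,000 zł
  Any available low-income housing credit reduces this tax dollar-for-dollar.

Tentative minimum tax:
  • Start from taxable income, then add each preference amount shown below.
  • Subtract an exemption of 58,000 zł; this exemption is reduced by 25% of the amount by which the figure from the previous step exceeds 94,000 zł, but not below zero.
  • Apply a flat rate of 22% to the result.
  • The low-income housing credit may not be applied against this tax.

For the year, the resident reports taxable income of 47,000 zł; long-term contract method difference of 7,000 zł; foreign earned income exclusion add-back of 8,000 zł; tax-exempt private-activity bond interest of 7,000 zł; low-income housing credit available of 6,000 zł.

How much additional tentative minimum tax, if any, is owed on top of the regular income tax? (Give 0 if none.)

Tentative minimum tax:
  Adjusted income: 47,000 zł + 7,000 zł + 8,000 zł + 7,000 zł = 69,000 zł
  Exemption: 69,000 zł ≤ 94,000 zł, so full 58,000 zł applies
  Base: 69,000 zł − 58,000 zł = 11,000 zł
  11,000 zł × 22% = 2,420 zł

Regular income tax:
  16,000 zł × 13% = 2,080 zł
  11,000 zł × 24% = 2,640 zł
  20,000 zł × 37% = 7,400 zł
  → 12,120 zł
  Less low-income housing credit 6,000 zł → 6,120 zł

2,420 zł ≤ 6,120 zł, so no add-on is due.

0 zł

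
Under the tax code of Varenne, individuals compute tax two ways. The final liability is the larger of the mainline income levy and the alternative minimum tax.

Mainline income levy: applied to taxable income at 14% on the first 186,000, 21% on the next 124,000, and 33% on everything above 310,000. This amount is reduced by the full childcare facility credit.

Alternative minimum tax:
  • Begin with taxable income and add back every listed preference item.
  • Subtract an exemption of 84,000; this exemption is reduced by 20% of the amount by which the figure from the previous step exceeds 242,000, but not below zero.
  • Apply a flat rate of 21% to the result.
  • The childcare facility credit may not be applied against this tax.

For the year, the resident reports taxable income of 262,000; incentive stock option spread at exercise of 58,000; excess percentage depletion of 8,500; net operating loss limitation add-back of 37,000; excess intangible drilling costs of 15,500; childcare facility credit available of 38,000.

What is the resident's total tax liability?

Alternative minimum tax:
  Adjusted income: 262,000 + 58,000 + 8,500 + 37,000 + 15,500 = 381,000
  Exemption: 84,000 − 20% × (381,000 − 242,000) = 84,000 − 27,800 = 56,200
  Base: 381,000 − 56,200 = 324,800
  324,800 × 21% = 68,208

Mainline income levy:
  186,000 × 14% = 26,040
  76,000 × 21% = 15,960
  → 42,000
  Less childcare facility credit 38,000 → 4,000

68,208 > 4,000, so the alternative minimum tax is the binding amount.

68,208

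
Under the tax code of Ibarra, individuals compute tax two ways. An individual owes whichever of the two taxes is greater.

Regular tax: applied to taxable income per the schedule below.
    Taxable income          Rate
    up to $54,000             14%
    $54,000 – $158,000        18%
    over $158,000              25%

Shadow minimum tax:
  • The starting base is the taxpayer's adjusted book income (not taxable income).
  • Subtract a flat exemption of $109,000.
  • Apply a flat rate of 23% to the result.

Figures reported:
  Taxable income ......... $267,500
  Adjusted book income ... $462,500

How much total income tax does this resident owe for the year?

Shadow minimum tax:
  Base (adjusted book income): $462,500
  Less exemption $109,000 → base $353,500
  $353,500 × 23% = $81,305

Regular tax:
  $54,000 × 14% = $7,560
  $104,000 × 18% = $18,720
  $109,500 × 25% = $27,375
  → $53,655

$81,305 > $53,655, so the shadow minimum tax is the binding amount.

$81,305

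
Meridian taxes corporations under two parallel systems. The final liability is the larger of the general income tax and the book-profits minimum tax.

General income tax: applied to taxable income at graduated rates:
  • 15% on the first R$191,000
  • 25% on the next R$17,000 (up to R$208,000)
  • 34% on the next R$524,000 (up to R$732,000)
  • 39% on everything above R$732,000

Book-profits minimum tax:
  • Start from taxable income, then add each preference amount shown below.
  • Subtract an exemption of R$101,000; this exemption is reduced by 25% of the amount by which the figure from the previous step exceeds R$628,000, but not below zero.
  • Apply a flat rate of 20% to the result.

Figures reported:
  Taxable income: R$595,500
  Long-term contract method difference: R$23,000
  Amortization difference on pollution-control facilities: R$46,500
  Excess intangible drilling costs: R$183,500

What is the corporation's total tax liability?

General income tax:
  R$191,000 × 15% = R$28,650
  R$17,000 × 25% = R$4,250
  R$387,500 × 34% = R$131,750
  → R$164,650

Book-profits minimum tax:
  Adjusted income: R$595,500 + R$23,000 + R$46,500 + R$183,500 = R$848,500
  Exemption: R$101,000 − 25% × (R$848,500 − R$628,000) = R$101,000 − R$55,125 = R$45,875
  Base: R$848,500 − R$45,875 = R$802,625
  R$802,625 × 20% = R$160,525

R$164,650 > R$160,525, so the general income tax governs.

R$164,650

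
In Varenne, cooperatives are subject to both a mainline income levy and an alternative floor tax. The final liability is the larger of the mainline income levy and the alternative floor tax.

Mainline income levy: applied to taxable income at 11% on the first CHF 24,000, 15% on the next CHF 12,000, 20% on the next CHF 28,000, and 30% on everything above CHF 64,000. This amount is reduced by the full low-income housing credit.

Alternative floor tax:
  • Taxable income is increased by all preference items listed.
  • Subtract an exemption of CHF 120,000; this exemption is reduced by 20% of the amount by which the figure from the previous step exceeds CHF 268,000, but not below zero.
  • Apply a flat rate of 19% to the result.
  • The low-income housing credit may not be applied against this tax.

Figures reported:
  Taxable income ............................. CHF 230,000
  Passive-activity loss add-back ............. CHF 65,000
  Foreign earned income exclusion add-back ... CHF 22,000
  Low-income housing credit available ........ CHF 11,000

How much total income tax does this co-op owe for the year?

Mainline income levy:
  CHF 24,000 × 11% = CHF 2,640
  CHF 12,000 × 15% = CHF 1,800
  CHF 28,000 × 20% = CHF 5,600
  CHF 166,000 × 30% = CHF 49,800
  → CHF 59,840
  Less low-income housing credit CHF 11,000 → CHF 48,840

Alternative floor tax:
  Adjusted income: CHF 230,000 + CHF 65,000 + CHF 22,000 = CHF 317,000
  Exemption: CHF 120,000 − 20% × (CHF 317,000 − CHF 268,000) = CHF 120,000 − CHF 9,800 = CHF 110,200
  Base: CHF 317,000 − CHF 110,200 = CHF 206,800
  CHF 206,800 × 19% = CHF 39,292

CHF 48,840 > CHF 39,292, so the mainline income levy governs.

CHF 48,840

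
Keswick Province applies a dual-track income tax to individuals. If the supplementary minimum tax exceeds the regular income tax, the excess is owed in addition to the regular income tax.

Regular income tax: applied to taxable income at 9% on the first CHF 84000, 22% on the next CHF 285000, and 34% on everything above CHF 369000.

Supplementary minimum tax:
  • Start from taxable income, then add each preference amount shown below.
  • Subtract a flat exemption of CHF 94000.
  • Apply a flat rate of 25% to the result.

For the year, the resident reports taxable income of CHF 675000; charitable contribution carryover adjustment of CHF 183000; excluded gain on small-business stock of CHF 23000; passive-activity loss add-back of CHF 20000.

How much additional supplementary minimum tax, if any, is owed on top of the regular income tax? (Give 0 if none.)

CHF 27450

Supplementary minimum tax:
  Adjusted income: CHF 675000 + CHF 183000 + CHF 23000 + CHF 20000 = CHF 901000
  Less exemption CHF 94000 → base CHF 807000
  CHF 807000 × 25% = CHF 201750

Regular income tax:
  CHF 84000 × 9% = CHF 7560
  CHF 285000 × 22% = CHF 62700
  CHF 306000 × 34% = CHF 104040
  → CHF 174300

Excess of supplementary minimum tax over regular income tax: CHF 201750 − CHF 174300 = CHF 27450.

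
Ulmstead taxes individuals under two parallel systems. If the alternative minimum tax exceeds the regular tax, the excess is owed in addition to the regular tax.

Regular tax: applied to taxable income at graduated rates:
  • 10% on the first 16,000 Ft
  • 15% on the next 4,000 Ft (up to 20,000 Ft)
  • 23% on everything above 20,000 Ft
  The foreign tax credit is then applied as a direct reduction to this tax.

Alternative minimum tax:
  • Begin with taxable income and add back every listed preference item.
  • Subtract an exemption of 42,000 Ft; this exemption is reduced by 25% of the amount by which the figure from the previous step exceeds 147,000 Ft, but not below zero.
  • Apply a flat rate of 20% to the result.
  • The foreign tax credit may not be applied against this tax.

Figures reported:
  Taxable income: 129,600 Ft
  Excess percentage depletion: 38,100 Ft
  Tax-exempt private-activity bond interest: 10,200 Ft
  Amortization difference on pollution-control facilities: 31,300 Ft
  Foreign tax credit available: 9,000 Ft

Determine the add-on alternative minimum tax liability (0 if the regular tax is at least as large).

Regular tax:
  16,000 Ft × 10% = 1,600 Ft
  4,000 Ft × 15% = 600 Ft
  109,600 Ft × 23% = 25,208 Ft
  → 27,408 Ft
  Less foreign tax credit 9,000 Ft → 18,408 Ft

Alternative minimum tax:
  Adjusted income: 129,600 Ft + 38,100 Ft + 10,200 Ft + 31,300 Ft = 209,200 Ft
  Exemption: 42,000 Ft − 25% × (209,200 Ft − 147,000 Ft) = 42,000 Ft − 15,550 Ft = 26,450 Ft
  Base: 209,200 Ft − 26,450 Ft = 182,750 Ft
  182,750 Ft × 20% = 36,550 Ft

Excess of alternative minimum tax over regular tax: 36,550 Ft − 18,408 Ft = 18,142 Ft.

18,142 Ft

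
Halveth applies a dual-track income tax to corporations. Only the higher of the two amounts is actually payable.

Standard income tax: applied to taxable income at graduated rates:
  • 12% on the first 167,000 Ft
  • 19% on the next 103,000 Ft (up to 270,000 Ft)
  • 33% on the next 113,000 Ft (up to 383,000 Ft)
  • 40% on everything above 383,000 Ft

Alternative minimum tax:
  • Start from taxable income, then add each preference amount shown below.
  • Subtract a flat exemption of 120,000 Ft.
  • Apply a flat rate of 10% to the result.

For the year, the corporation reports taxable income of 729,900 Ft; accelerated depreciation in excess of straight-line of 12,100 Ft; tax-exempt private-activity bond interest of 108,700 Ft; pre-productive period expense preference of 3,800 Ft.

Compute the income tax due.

Alternative minimum tax:
  Adjusted income: 729,900 Ft + 12,100 Ft + 108,700 Ft + 3,800 Ft = 854,500 Ft
  Less exemption 120,000 Ft → base 734,500 Ft
  734,500 Ft × 10% = 73,450 Ft

Standard income tax:
  167,000 Ft × 12% = 20,040 Ft
  103,000 Ft × 19% = 19,570 Ft
  113,000 Ft × 33% = 37,290 Ft
  346,900 Ft × 40% = 138,760 Ft
  → 215,660 Ft

215,660 Ft > 73,450 Ft, so the standard income tax governs.

215,660 Ft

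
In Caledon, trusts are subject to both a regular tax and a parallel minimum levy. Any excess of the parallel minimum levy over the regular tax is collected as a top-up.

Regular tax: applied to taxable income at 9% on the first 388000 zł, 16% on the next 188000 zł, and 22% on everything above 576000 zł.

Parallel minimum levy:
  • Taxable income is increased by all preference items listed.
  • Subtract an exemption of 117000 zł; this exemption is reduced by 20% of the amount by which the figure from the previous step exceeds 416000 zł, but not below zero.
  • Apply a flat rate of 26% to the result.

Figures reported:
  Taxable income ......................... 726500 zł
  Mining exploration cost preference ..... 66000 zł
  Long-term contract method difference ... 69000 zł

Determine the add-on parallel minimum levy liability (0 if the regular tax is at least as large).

Regular tax:
  388000 zł × 9% = 34920 zł
  188000 zł × 16% = 30080 zł
  150500 zł × 22% = 33110 zł
  → 98110 zł

Parallel minimum levy:
  Adjusted income: 726500 zł + 66000 zł + 69000 zł = 861500 zł
  Exemption: 117000 zł − 20% × (861500 zł − 416000 zł) = 117000 zł − 89100 zł = 27900 zł
  Base: 861500 zł − 27900 zł = 833600 zł
  833600 zł × 26% = 216736 zł

Excess of parallel minimum levy over regular tax: 216736 zł − 98110 zł = 118626 zł.

118626 zł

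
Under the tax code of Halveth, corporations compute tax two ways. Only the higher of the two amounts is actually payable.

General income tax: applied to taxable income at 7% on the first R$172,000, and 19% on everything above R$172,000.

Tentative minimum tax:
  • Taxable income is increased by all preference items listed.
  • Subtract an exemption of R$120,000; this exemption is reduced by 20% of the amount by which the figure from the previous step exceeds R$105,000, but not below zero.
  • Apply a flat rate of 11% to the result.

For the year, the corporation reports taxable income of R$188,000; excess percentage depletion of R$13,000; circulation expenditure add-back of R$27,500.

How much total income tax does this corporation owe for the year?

R$15,080

General income tax:
  R$172,000 × 7% = R$12,040
  R$16,000 × 19% = R$3,040
  → R$15,080

Tentative minimum tax:
  Adjusted income: R$188,000 + R$13,000 + R$27,500 = R$228,500
  Exemption: R$120,000 − 20% × (R$228,500 − R$105,000) = R$120,000 − R$24,700 = R$95,300
  Base: R$228,500 − R$95,300 = R$133,200
  R$133,200 × 11% = R$14,652

R$15,080 > R$14,652, so the general income tax governs.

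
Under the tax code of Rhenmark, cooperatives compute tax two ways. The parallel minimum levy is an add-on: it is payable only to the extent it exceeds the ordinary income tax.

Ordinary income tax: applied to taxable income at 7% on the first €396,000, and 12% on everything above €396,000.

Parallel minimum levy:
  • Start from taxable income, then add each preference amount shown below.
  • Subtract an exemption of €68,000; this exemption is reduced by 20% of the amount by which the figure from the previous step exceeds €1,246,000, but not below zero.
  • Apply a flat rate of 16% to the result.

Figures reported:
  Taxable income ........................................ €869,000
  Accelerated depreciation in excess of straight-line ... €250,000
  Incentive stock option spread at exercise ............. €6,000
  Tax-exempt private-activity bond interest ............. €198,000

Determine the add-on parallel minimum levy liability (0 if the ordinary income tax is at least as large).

Ordinary income tax:
  €396,000 × 7% = €27,720
  €473,000 × 12% = €56,760
  → €84,480

Parallel minimum levy:
  Adjusted income: €869,000 + €250,000 + €6,000 + €198,000 = €1,323,000
  Exemption: €68,000 − 20% × (€1,323,000 − €1,246,000) = €68,000 − €15,400 = €52,600
  Base: €1,323,000 − €52,600 = €1,270,400
  €1,270,400 × 16% = €203,264

Excess of parallel minimum levy over ordinary income tax: €203,264 − €84,480 = €118,784.

€118,784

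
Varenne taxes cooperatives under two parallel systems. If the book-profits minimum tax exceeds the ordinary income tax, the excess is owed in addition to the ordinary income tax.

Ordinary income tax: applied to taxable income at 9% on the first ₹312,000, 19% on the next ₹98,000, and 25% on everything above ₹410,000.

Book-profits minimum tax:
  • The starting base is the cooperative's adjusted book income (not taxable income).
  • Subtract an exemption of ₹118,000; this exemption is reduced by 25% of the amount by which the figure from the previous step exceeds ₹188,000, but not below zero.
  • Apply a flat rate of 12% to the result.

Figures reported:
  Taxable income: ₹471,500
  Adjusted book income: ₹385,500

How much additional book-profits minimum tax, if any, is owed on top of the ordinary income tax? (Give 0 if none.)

Book-profits minimum tax:
  Base (adjusted book income): ₹385,500
  Exemption: ₹118,000 − 25% × (₹385,500 − ₹188,000) = ₹118,000 − ₹49,375 = ₹68,625
  Base: ₹385,500 − ₹68,625 = ₹316,875
  ₹316,875 × 12% = ₹38,025

Ordinary income tax:
  ₹312,000 × 9% = ₹28,080
  ₹98,000 × 19% = ₹18,620
  ₹61,500 × 25% = ₹15,375
  → ₹62,075

₹38,025 ≤ ₹62,075, so no add-on is due.

₹0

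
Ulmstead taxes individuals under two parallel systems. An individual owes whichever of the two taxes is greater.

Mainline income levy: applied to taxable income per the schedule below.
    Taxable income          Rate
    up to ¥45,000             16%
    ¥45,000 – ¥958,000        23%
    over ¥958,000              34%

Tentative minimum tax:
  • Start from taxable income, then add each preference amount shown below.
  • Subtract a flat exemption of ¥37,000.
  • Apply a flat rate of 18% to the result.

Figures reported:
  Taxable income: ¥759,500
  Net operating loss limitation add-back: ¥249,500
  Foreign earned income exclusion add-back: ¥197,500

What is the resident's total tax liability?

Mainline income levy:
  ¥45,000 × 16% = ¥7,200
  ¥714,500 × 23% = ¥164,335
  → ¥171,535

Tentative minimum tax:
  Adjusted income: ¥759,500 + ¥249,500 + ¥197,500 = ¥1,206,500
  Less exemption ¥37,000 → base ¥1,169,500
  ¥1,169,500 × 18% = ¥210,510

¥210,510 > ¥171,535, so the tentative minimum tax is the binding amount.

¥210,510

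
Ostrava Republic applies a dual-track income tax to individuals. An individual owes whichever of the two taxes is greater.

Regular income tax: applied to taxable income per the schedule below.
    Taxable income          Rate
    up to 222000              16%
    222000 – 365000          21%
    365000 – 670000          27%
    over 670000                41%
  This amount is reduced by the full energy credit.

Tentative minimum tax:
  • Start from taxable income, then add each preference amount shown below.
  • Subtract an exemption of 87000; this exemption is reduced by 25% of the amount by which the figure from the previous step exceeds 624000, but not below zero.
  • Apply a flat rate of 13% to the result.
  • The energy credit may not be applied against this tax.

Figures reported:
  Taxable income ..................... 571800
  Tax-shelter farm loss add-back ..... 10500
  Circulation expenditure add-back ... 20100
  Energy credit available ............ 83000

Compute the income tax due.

67002

Regular income tax:
  222000 × 16% = 35520
  143000 × 21% = 30030
  206800 × 27% = 55836
  → 121386
  Less energy credit 83000 → 38386

Tentative minimum tax:
  Adjusted income: 571800 + 10500 + 20100 = 602400
  Exemption: 602400 ≤ 624000, so full 87000 applies
  Base: 602400 − 87000 = 515400
  515400 × 13% = 67002

67002 > 38386, so the tentative minimum tax is the binding amount.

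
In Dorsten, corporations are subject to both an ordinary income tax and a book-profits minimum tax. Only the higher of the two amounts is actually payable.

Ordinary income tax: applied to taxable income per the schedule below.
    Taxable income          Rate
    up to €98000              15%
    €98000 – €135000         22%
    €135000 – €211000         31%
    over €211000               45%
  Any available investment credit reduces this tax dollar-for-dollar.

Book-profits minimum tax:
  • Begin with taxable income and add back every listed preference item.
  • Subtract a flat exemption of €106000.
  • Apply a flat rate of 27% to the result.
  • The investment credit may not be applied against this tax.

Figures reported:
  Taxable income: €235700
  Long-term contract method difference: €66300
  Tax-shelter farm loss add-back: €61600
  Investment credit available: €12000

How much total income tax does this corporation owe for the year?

Book-profits minimum tax:
  Adjusted income: €235700 + €66300 + €61600 = €363600
  Less exemption €106000 → base €257600
  €257600 × 27% = €69552

Ordinary income tax:
  €98000 × 15% = €14700
  €37000 × 22% = €8140
  €76000 × 31% = €23560
  €24700 × 45% = €11115
  → €57515
  Less investment credit €12000 → €45515

€69552 > €45515, so the book-profits minimum tax is the binding amount.

€69552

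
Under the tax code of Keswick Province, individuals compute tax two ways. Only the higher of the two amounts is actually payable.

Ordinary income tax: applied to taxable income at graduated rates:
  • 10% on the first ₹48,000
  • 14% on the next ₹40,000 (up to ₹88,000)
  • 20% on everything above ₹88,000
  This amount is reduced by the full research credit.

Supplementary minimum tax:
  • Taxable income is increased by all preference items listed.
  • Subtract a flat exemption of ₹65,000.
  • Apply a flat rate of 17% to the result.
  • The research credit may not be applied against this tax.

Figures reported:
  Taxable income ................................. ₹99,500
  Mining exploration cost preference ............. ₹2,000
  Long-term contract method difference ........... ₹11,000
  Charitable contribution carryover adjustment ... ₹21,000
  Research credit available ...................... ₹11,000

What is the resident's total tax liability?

₹11,645

Ordinary income tax:
  ₹48,000 × 10% = ₹4,800
  ₹40,000 × 14% = ₹5,600
  ₹11,500 × 20% = ₹2,300
  → ₹12,700
  Less research credit ₹11,000 → ₹1,700

Supplementary minimum tax:
  Adjusted income: ₹99,500 + ₹2,000 + ₹11,000 + ₹21,000 = ₹133,500
  Less exemption ₹65,000 → base ₹68,500
  ₹68,500 × 17% = ₹11,645

₹11,645 > ₹1,700, so the supplementary minimum tax is the binding amount.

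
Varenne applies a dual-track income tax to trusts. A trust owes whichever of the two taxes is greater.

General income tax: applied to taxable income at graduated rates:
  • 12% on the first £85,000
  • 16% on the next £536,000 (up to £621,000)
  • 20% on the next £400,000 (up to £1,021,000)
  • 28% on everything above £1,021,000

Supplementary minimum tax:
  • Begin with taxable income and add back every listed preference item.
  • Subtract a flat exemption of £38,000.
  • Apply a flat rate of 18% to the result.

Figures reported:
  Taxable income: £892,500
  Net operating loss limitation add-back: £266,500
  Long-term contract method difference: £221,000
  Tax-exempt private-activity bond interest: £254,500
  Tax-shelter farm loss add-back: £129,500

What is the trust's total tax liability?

Supplementary minimum tax:
  Adjusted income: £892,500 + £266,500 + £221,000 + £254,500 + £129,500 = £1,764,000
  Less exemption £38,000 → base £1,726,000
  £1,726,000 × 18% = £310,680

General income tax:
  £85,000 × 12% = £10,200
  £536,000 × 16% = £85,760
  £271,500 × 20% = £54,300
  → £150,260

£310,680 > £150,260, so the supplementary minimum tax is the binding amount.

£310,680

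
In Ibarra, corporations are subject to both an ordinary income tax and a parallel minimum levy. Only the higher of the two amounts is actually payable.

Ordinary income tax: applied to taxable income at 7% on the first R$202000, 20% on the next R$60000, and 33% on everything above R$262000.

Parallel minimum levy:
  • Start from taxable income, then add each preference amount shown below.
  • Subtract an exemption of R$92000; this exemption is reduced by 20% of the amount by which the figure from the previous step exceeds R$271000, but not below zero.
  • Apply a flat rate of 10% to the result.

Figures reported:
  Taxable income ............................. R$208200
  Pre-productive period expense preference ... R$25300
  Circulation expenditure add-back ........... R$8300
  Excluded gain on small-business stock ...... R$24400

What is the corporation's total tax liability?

Ordinary income tax:
  R$202000 × 7% = R$14140
  R$6200 × 20% = R$1240
  → R$15380

Parallel minimum levy:
  Adjusted income: R$208200 + R$25300 + R$8300 + R$24400 = R$266200
  Exemption: R$266200 ≤ R$271000, so full R$92000 applies
  Base: R$266200 − R$92000 = R$174200
  R$174200 × 10% = R$17420

R$17420 > R$15380, so the parallel minimum levy is the binding amount.

R$17420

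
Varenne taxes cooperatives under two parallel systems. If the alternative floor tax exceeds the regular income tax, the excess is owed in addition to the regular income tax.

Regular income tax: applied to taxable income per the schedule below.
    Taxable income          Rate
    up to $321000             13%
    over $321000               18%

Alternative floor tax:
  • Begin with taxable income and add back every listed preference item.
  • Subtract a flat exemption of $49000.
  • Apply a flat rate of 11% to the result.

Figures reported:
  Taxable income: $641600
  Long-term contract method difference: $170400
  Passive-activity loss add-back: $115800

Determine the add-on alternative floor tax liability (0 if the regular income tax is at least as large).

$0

Alternative floor tax:
  Adjusted income: $641600 + $170400 + $115800 = $927800
  Less exemption $49000 → base $878800
  $878800 × 11% = $96668

Regular income tax:
  $321000 × 13% = $41730
  $320600 × 18% = $57708
  → $99438

$96668 ≤ $99438, so no add-on is due.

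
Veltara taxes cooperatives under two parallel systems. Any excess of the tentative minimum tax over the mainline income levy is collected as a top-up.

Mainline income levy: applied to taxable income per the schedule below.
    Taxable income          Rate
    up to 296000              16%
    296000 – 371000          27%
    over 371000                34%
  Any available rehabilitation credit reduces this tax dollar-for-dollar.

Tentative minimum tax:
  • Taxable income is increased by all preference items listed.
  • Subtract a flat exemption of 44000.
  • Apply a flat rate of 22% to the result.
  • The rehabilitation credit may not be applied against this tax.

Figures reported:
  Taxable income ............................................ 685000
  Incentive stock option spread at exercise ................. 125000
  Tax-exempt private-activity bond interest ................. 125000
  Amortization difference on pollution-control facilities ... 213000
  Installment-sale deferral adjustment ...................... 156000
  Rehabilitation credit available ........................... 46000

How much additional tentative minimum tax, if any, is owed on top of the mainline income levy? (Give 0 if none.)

148830

Mainline income levy:
  296000 × 16% = 47360
  75000 × 27% = 20250
  314000 × 34% = 106760
  → 174370
  Less rehabilitation credit 46000 → 128370

Tentative minimum tax:
  Adjusted income: 685000 + 125000 + 125000 + 213000 + 156000 = 1304000
  Less exemption 44000 → base 1260000
  1260000 × 22% = 277200

Excess of tentative minimum tax over mainline income levy: 277200 − 128370 = 148830.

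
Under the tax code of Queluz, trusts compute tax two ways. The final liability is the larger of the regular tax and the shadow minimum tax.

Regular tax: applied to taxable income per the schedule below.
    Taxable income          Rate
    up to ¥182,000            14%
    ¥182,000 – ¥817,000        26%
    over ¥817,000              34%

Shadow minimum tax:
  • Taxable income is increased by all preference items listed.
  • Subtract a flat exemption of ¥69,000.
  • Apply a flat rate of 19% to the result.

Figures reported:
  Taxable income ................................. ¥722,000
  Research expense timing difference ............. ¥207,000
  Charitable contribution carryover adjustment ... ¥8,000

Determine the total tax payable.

Regular tax:
  ¥182,000 × 14% = ¥25,480
  ¥540,000 × 26% = ¥140,400
  → ¥165,880

Shadow minimum tax:
  Adjusted income: ¥722,000 + ¥207,000 + ¥8,000 = ¥937,000
  Less exemption ¥69,000 → base ¥868,000
  ¥868,000 × 19% = ¥164,920

¥165,880 > ¥164,920, so the regular tax governs.

¥165,880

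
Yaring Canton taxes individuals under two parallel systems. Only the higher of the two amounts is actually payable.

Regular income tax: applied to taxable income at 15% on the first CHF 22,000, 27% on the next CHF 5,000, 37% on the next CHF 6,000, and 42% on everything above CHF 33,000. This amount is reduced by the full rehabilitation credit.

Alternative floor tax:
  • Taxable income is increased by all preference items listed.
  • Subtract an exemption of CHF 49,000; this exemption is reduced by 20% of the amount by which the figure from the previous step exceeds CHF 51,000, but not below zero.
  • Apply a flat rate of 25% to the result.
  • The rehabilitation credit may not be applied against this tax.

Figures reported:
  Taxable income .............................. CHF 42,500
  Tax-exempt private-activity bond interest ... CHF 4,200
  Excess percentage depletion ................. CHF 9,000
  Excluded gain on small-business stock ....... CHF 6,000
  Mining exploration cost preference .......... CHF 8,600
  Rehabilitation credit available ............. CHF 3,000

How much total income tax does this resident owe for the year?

CHF 7,860

Alternative floor tax:
  Adjusted income: CHF 42,500 + CHF 4,200 + CHF 9,000 + CHF 6,000 + CHF 8,600 = CHF 70,300
  Exemption: CHF 49,000 − 20% × (CHF 70,300 − CHF 51,000) = CHF 49,000 − CHF 3,860 = CHF 45,140
  Base: CHF 70,300 − CHF 45,140 = CHF 25,160
  CHF 25,160 × 25% = CHF 6,290

Regular income tax:
  CHF 22,000 × 15% = CHF 3,300
  CHF 5,000 × 27% = CHF 1,350
  CHF 6,000 × 37% = CHF 2,220
  CHF 9,500 × 42% = CHF 3,990
  → CHF 10,860
  Less rehabilitation credit CHF 3,000 → CHF 7,860

CHF 7,860 > CHF 6,290, so the regular income tax governs.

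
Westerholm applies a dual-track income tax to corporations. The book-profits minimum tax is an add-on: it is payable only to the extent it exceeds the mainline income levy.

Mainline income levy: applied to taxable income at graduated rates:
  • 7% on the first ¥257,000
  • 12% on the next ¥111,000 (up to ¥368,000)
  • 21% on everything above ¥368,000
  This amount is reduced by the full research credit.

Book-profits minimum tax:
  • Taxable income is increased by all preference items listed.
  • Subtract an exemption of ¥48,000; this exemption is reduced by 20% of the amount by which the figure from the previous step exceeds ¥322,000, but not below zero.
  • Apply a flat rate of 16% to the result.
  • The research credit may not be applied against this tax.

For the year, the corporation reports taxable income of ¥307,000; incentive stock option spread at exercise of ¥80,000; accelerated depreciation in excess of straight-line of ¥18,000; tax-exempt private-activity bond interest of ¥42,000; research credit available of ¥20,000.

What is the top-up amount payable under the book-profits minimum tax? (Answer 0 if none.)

¥63,850

Book-profits minimum tax:
  Adjusted income: ¥307,000 + ¥80,000 + ¥18,000 + ¥42,000 = ¥447,000
  Exemption: ¥48,000 − 20% × (¥447,000 − ¥322,000) = ¥48,000 − ¥25,000 = ¥23,000
  Base: ¥447,000 − ¥23,000 = ¥424,000
  ¥424,000 × 16% = ¥67,840

Mainline income levy:
  ¥257,000 × 7% = ¥17,990
  ¥50,000 × 12% = ¥6,000
  → ¥23,990
  Less research credit ¥20,000 → ¥3,990

Excess of book-profits minimum tax over mainline income levy: ¥67,840 − ¥3,990 = ¥63,850.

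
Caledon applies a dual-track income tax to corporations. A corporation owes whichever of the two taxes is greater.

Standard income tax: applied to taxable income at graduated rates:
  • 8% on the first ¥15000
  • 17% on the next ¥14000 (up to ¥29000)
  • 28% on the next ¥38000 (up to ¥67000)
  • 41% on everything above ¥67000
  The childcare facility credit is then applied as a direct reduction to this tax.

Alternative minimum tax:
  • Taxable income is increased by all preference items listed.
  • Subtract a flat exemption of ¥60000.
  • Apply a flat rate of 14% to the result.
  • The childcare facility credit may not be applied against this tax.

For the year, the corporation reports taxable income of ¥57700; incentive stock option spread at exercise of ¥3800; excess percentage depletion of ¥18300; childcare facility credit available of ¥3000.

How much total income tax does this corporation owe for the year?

¥8616

Standard income tax:
  ¥15000 × 8% = ¥1200
  ¥14000 × 17% = ¥2380
  ¥28700 × 28% = ¥8036
  → ¥11616
  Less childcare facility credit ¥3000 → ¥8616

Alternative minimum tax:
  Adjusted income: ¥57700 + ¥3800 + ¥18300 = ¥79800
  Less exemption ¥60000 → base ¥19800
  ¥19800 × 14% = ¥2772

¥8616 > ¥2772, so the standard income tax governs.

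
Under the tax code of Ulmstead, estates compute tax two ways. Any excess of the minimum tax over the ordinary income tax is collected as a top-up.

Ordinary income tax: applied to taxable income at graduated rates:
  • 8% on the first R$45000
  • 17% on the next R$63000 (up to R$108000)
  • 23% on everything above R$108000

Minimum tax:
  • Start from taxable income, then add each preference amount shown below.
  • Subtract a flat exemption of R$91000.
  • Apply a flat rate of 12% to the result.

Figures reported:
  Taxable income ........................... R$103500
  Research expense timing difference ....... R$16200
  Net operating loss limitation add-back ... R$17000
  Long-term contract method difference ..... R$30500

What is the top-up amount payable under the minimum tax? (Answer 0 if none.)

R$0

Minimum tax:
  Adjusted income: R$103500 + R$16200 + R$17000 + R$30500 = R$167200
  Less exemption R$91000 → base R$76200
  R$76200 × 12% = R$9144

Ordinary income tax:
  R$45000 × 8% = R$3600
  R$58500 × 17% = R$9945
  → R$13545

R$9144 ≤ R$13545, so no add-on is due.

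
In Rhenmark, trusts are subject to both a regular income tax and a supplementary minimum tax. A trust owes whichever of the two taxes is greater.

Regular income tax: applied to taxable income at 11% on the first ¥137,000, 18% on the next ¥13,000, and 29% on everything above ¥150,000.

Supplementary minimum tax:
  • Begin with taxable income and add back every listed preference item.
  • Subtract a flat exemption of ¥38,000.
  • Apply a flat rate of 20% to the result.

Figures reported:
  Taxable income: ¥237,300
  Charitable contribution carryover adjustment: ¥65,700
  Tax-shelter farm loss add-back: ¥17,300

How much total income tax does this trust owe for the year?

Regular income tax:
  ¥137,000 × 11% = ¥15,070
  ¥13,000 × 18% = ¥2,340
  ¥87,300 × 29% = ¥25,317
  → ¥42,727

Supplementary minimum tax:
  Adjusted income: ¥237,300 + ¥65,700 + ¥17,300 = ¥320,300
  Less exemption ¥38,000 → base ¥282,300
  ¥282,300 × 20% = ¥56,460

¥56,460 > ¥42,727, so the supplementary minimum tax is the binding amount.

¥56,460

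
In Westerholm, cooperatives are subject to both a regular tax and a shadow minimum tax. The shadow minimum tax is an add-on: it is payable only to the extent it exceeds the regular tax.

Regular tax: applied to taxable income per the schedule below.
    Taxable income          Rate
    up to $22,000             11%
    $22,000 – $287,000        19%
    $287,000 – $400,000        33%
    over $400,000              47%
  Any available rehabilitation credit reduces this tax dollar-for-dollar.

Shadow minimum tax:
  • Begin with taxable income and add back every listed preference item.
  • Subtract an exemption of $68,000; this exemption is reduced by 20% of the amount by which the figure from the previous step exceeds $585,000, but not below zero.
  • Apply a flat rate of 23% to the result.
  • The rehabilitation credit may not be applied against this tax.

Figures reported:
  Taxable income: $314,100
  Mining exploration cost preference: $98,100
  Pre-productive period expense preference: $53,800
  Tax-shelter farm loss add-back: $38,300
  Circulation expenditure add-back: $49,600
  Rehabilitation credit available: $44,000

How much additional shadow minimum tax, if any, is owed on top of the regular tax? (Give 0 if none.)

Regular tax:
  $22,000 × 11% = $2,420
  $265,000 × 19% = $50,350
  $27,100 × 33% = $8,943
  → $61,713
  Less rehabilitation credit $44,000 → $17,713

Shadow minimum tax:
  Adjusted income: $314,100 + $98,100 + $53,800 + $38,300 + $49,600 = $553,900
  Exemption: $553,900 ≤ $585,000, so full $68,000 applies
  Base: $553,900 − $68,000 = $485,900
  $485,900 × 23% = $111,757

Excess of shadow minimum tax over regular tax: $111,757 − $17,713 = $94,044.

$94,044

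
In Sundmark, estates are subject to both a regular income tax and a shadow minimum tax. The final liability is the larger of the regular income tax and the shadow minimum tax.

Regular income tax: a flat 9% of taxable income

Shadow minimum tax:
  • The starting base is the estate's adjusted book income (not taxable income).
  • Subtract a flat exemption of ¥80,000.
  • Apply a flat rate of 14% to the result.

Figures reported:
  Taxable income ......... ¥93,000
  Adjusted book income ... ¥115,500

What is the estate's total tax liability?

¥8,370

Shadow minimum tax:
  Base (adjusted book income): ¥115,500
  Less exemption ¥80,000 → base ¥35,500
  ¥35,500 × 14% = ¥4,970

Regular income tax:
  ¥93,000 × 9% = ¥8,370

¥8,370 > ¥4,970, so the regular income tax governs.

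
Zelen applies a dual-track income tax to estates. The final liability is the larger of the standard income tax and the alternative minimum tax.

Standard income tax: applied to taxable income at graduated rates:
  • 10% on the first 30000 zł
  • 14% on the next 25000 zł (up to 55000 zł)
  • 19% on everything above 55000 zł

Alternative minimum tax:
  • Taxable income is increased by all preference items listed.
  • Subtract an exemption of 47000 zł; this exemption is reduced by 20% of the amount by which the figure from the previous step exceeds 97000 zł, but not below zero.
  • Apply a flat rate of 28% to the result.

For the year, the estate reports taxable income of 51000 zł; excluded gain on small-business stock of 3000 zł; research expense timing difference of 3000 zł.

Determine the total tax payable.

Alternative minimum tax:
  Adjusted income: 51000 zł + 3000 zł + 3000 zł = 57000 zł
  Exemption: 57000 zł ≤ 97000 zł, so full 47000 zł applies
  Base: 57000 zł − 47000 zł = 10000 zł
  10000 zł × 28% = 2800 zł

Standard income tax:
  30000 zł × 10% = 3000 zł
  21000 zł × 14% = 2940 zł
  → 5940 zł

5940 zł > 2800 zł, so the standard income tax governs.

5940 zł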